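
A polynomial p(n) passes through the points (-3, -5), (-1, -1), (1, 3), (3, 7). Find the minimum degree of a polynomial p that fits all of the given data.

1

Forward differences of the values at n = -3, -1, 1, 3:
  p  : -5  -1  3  7
  Δ  : 4  4  4
  Δ^2: 0  0
  Δ^3: 0
The first differences are constant (4) and nonzero, while all higher differences vanish, so the minimal degree is 1.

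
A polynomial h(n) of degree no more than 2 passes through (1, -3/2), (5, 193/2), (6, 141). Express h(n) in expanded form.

h(n) = 4n^2 + (1/2)n - 6

Write h(n) = an^2 + bn + c. Substituting each data point gives a linear system:
  a + b + c = -3/2
  25a + 5b + c = 193/2
  36a + 6b + c = 141
Solving the system yields a = 4, b = 1/2, c = -6.
So h(n) = 4n² + (1/2)n - 6.
Check: h(6) = 141. ✓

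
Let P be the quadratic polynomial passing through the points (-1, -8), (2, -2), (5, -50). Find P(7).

-112

Write P(n) = an^2 + bn + c. Substituting each data point gives a linear system:
  a - b + c = -8
  4a + 2b + c = -2
  25a + 5b + c = -50
Solving the system yields a = -3, b = 5, c = 0.
So P(n) = -3n^2 + 5n.
Then P(7) = -112.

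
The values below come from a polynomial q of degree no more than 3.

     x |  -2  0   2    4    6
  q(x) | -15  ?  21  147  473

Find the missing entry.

-1

On equispaced nodes a degree-3 polynomial has vanishing fourth forward difference, so
  q(-2) - 4·q(0) + 6·q(2) - 4·q(4) + q(6) = 0.
Substituting the known values and solving for q(0):
  -4·q(0) = 4
  q(0) = -1.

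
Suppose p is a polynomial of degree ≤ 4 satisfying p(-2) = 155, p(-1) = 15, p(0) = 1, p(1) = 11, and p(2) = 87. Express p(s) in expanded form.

Using the Lagrange interpolation formula with nodes -2, -1, 0, 1, 2:
  L_0(s) = (s + 1)s(s - 1)(s - 2) / 24
  L_1(s) = (s + 2)s(s - 1)(s - 2) / -6
  L_2(s) = (s + 2)(s + 1)(s - 1)(s - 2) / 4
  L_3(s) = (s + 2)(s + 1)s(s - 2) / -6
  L_4(s) = (s + 2)(s + 1)s(s - 1) / 24
Then p(s) = 155·L_0(s) + 15·L_1(s) + 1·L_2(s) + 11·L_3(s) + 87·L_4(s).
Expanding and collecting terms gives p(s) = 6s^4 - 5s^3 + 6s^2 + 3s + 1.
Check: p(0) = 1. ✓

p(s) = 6s^4 - 5s^3 + 6s^2 + 3s + 1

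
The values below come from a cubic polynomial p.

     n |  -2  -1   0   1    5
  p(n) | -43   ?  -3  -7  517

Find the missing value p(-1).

-5

The 4 known points determine the degree-3 polynomial uniquely.
Write p(n) = an^3 + bn^2 + cn + d. Substituting each data point gives a linear system:
  -8a + 4b - 2c + d = -43
  d = -3
  a + b + c + d = -7
  125a + 25b + 5c + d = 517
Solving the system yields a = 5, b = -3, c = -6, d = -3.
So p(n) = 5n^3 - 3n^2 - 6n - 3.
Then p(-1) = -5.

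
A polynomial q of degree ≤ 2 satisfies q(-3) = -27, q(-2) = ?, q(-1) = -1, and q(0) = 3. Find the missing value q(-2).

-11

The 3 known points determine the degree-2 polynomial uniquely.
Write q(x) = ax^2 + bx + c. Substituting each data point gives a linear system:
  9a - 3b + c = -27
  a - b + c = -1
  c = 3
Solving the system yields a = -3, b = 1, c = 3.
So q(x) = -3x^2 + x + 3.
Then q(-2) = -11.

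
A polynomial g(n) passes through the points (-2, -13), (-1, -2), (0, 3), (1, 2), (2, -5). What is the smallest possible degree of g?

Forward differences of the values at n = -2, -1, 0, 1, 2:
  g  : -13  -2  3  2  -5
  Δ  : 11  5  -1  -7
  Δ^2: -6  -6  -6
  Δ^3: 0  0
  Δ^4: 0
The second differences are constant (-6) and nonzero, while all higher differences vanish, so the minimal degree is 2.

2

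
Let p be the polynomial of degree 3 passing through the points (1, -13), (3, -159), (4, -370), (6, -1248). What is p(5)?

Write p(u) = au^3 + bu^2 + cu + d. Substituting each data point gives a linear system:
  a + b + c + d = -13
  27a + 9b + 3c + d = -159
  64a + 16b + 4c + d = -370
  216a + 36b + 6c + d = -1248
Solving the system yields a = -6, b = 2, c = -3, d = -6.
So p(u) = -6u^3 + 2u^2 - 3u - 6.
Then p(5) = -721.

-721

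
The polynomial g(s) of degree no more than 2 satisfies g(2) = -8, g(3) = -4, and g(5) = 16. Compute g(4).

Using the Lagrange interpolation formula with nodes 2, 3, 5:
  L_0(s) = (s - 3)(s - 5) / 3
  L_1(s) = (s - 2)(s - 5) / -2
  L_2(s) = (s - 2)(s - 3) / 6
Then g(s) = -8·L_0(s) - 4·L_1(s) + 16·L_2(s).
Expanding and collecting terms gives g(s) = 2s² - 6s - 4.
Evaluating at s = 4: g(4) = 4.

4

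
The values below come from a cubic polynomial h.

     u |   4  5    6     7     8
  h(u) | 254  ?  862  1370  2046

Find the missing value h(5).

498

On equispaced nodes a degree-3 polynomial has vanishing fourth forward difference, so
  h(4) - 4·h(5) + 6·h(6) - 4·h(7) + h(8) = 0.
Substituting the known values and solving for h(5):
  -4·h(5) = -1992
  h(5) = 498.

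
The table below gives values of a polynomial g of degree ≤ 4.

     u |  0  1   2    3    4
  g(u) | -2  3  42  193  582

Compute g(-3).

Forward differences of the values at u = 0, 1, 2, 3, 4:
  g  : -2  3  42  193  582
  Δ  : 5  39  151  389
  Δ^2: 34  112  238
  Δ^3: 78  126
  Δ^4: 48
The fourth differences are constant, confirming degree 4.
Interpolating (Newton forward form) and evaluating at u = -3 gives g(-3) = 127.

127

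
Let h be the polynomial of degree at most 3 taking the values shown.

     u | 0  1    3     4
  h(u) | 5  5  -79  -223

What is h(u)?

Write h(u) = au^3 + bu^2 + cu + d. Substituting each data point gives a linear system:
  d = 5
  a + b + c + d = 5
  27a + 9b + 3c + d = -79
  64a + 16b + 4c + d = -223
Solving the system yields a = -5, b = 6, c = -1, d = 5.
So h(u) = -5u^3 + 6u^2 - u + 5.
Check: h(0) = 5. ✓

h(u) = -5u^3 + 6u^2 - u + 5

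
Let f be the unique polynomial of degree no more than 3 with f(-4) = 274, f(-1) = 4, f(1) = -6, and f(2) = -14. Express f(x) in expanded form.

f(x) = -3x^3 + 5x^2 - 2x - 6

Write f(x) = ax^3 + bx^2 + cx + d. Substituting each data point gives a linear system:
  -64a + 16b - 4c + d = 274
  -a + b - c + d = 4
  a + b + c + d = -6
  8a + 4b + 2c + d = -14
Solving the system yields a = -3, b = 5, c = -2, d = -6.
So f(x) = -3x³ + 5x² - 2x - 6.
Check: f(-1) = 4. ✓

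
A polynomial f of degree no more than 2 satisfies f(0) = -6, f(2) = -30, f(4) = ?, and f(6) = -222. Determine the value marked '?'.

The 3 known points determine the degree-2 polynomial uniquely.
Write f(n) = an^2 + bn + c. Substituting each data point gives a linear system:
  c = -6
  4a + 2b + c = -30
  36a + 6b + c = -222
Solving the system yields a = -6, b = 0, c = -6.
So f(n) = -6n^2 - 6.
Then f(4) = -102.

-102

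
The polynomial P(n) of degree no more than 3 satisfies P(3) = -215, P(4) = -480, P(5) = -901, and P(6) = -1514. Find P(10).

Write P(n) = an^3 + bn^2 + cn + d. Substituting each data point gives a linear system:
  27a + 9b + 3c + d = -215
  64a + 16b + 4c + d = -480
  125a + 25b + 5c + d = -901
  216a + 36b + 6c + d = -1514
Solving the system yields a = -6, b = -6, c = -1, d = 4.
So P(n) = -6n^3 - 6n^2 - n + 4.
Then P(10) = -6606.

-6606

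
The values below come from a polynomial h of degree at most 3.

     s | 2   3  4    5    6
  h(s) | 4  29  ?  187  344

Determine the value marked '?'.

86

The 4 known points determine the degree-3 polynomial uniquely.
Write h(s) = as^3 + bs^2 + cs + d. Substituting each data point gives a linear system:
  8a + 4b + 2c + d = 4
  27a + 9b + 3c + d = 29
  125a + 25b + 5c + d = 187
  216a + 36b + 6c + d = 344
Solving the system yields a = 2, b = -2, c = -3, d = 2.
So h(s) = 2s³ - 2s² - 3s + 2.
Then h(4) = 86.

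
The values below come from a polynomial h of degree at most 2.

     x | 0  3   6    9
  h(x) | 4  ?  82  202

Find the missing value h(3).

16

The 3 known points determine the degree-2 polynomial uniquely.
Write h(x) = ax^2 + bx + c. Substituting each data point gives a linear system:
  c = 4
  36a + 6b + c = 82
  81a + 9b + c = 202
Solving the system yields a = 3, b = -5, c = 4.
So h(x) = 3x^2 - 5x + 4.
Then h(3) = 16.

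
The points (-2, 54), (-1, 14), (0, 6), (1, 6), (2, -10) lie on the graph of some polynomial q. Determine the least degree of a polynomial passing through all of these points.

Forward differences of the values at t = -2, -1, 0, 1, 2:
  q  : 54  14  6  6  -10
  Δ  : -40  -8  0  -16
  Δ^2: 32  8  -16
  Δ^3: -24  -24
  Δ^4: 0
The third differences are constant (-24) and nonzero, while all higher differences vanish, so the minimal degree is 3.

3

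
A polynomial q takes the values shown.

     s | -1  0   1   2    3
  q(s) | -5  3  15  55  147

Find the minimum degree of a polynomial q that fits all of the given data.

Forward differences of the values at s = -1, 0, 1, 2, 3:
  q  : -5  3  15  55  147
  Δ  : 8  12  40  92
  Δ^2: 4  28  52
  Δ^3: 24  24
  Δ^4: 0
The third differences are constant (24) and nonzero, while all higher differences vanish, so the minimal degree is 3.

3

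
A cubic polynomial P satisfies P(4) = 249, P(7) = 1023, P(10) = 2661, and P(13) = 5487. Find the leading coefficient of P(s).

2

Write P(s) = as^3 + bs^2 + cs + d. Substituting each data point gives a linear system:
  64a + 16b + 4c + d = 249
  343a + 49b + 7c + d = 1023
  1000a + 100b + 10c + d = 2661
  2197a + 169b + 13c + d = 5487
Solving the system yields a = 2, b = 6, c = 6, d = 1.
So P(s) = 2s³ + 6s² + 6s + 1.
The leading coefficient is 2.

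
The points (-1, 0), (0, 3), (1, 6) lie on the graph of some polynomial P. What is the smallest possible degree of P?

Forward differences of the values at t = -1, 0, 1:
  P  : 0  3  6
  Δ  : 3  3
  Δ^2: 0
The first differences are constant (3) and nonzero, while all higher differences vanish, so the minimal degree is 1.

1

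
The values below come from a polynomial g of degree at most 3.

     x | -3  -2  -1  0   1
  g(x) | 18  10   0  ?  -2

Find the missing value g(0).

-6

The 4 known points determine the degree-3 polynomial uniquely.
Write g(x) = ax^3 + bx^2 + cx + d. Substituting each data point gives a linear system:
  -27a + 9b - 3c + d = 18
  -8a + 4b - 2c + d = 10
  -a + b - c + d = 0
  a + b + c + d = -2
Solving the system yields a = 1, b = 5, c = -2, d = -6.
So g(x) = x^3 + 5x^2 - 2x - 6.
Then g(0) = -6.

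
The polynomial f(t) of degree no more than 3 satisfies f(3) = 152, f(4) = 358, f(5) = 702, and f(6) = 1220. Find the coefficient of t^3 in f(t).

6

Write f(t) = at^3 + bt^2 + ct + d. Substituting each data point gives a linear system:
  27a + 9b + 3c + d = 152
  64a + 16b + 4c + d = 358
  125a + 25b + 5c + d = 702
  216a + 36b + 6c + d = 1220
Solving the system yields a = 6, b = -3, c = 5, d = 2.
So f(t) = 6t^3 - 3t^2 + 5t + 2.
The leading coefficient is 6.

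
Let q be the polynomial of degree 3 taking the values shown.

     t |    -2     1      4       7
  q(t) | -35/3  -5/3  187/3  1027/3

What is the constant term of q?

Write q(t) = at^3 + bt^2 + ct + d. Substituting each data point gives a linear system:
  -8a + 4b - 2c + d = -35/3
  a + b + c + d = -5/3
  64a + 16b + 4c + d = 187/3
  343a + 49b + 7c + d = 1027/3
Solving the system yields a = 1, b = 0, c = 1/3, d = -3.
So q(t) = t^3 + (1/3)t - 3.
The constant term is -3.

-3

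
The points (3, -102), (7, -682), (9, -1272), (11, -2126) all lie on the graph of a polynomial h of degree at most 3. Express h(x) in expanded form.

h(x) = -x^3 - 6x^2 - 6x - 3

Write h(x) = ax^3 + bx^2 + cx + d. Substituting each data point gives a linear system:
  27a + 9b + 3c + d = -102
  343a + 49b + 7c + d = -682
  729a + 81b + 9c + d = -1272
  1331a + 121b + 11c + d = -2126
Solving the system yields a = -1, b = -6, c = -6, d = -3.
So h(x) = -x^3 - 6x^2 - 6x - 3.
Check: h(7) = -682. ✓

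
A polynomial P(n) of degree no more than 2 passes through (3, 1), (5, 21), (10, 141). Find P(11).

177

Write P(n) = an^2 + bn + c. Substituting each data point gives a linear system:
  9a + 3b + c = 1
  25a + 5b + c = 21
  100a + 10b + c = 141
Solving the system yields a = 2, b = -6, c = 1.
So P(n) = 2n^2 - 6n + 1.
Then P(11) = 177.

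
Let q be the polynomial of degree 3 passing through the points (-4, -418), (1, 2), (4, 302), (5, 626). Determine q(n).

q(n) = 6n^3 - 4n^2 - 6n + 6

Write q(n) = an^3 + bn^2 + cn + d. Substituting each data point gives a linear system:
  -64a + 16b - 4c + d = -418
  a + b + c + d = 2
  64a + 16b + 4c + d = 302
  125a + 25b + 5c + d = 626
Solving the system yields a = 6, b = -4, c = -6, d = 6.
So q(n) = 6n^3 - 4n^2 - 6n + 6.
Check: q(-4) = -418. ✓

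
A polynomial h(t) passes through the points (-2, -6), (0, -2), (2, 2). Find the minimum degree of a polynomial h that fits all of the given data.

Forward differences of the values at t = -2, 0, 2:
  h  : -6  -2  2
  Δ  : 4  4
  Δ^2: 0
The first differences are constant (4) and nonzero, while all higher differences vanish, so the minimal degree is 1.

1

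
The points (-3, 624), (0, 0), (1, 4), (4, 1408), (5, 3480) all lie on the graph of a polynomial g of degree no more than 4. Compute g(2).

Using the Lagrange interpolation formula with nodes -3, 0, 1, 4, 5:
  L_0(t) = t(t - 1)(t - 4)(t - 5) / 672
  L_1(t) = (t + 3)(t - 1)(t - 4)(t - 5) / -60
  L_2(t) = (t + 3)t(t - 4)(t - 5) / 48
  L_3(t) = (t + 3)t(t - 1)(t - 5) / -84
  L_4(t) = (t + 3)t(t - 1)(t - 4) / 160
Then g(t) = 624·L_0(t) + 0·L_1(t) + 4·L_2(t) + 1408·L_3(t) + 3480·L_4(t).
Expanding and collecting terms gives g(t) = 6t^4 - 3t^3 + 5t^2 - 4t.
Evaluating at t = 2: g(2) = 84.

84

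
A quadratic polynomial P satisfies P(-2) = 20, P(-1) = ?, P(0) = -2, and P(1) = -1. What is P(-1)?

The 3 known points determine the degree-2 polynomial uniquely.
Write P(s) = as^2 + bs + c. Substituting each data point gives a linear system:
  4a - 2b + c = 20
  c = -2
  a + b + c = -1
Solving the system yields a = 4, b = -3, c = -2.
So P(s) = 4s^2 - 3s - 2.
Then P(-1) = 5.

5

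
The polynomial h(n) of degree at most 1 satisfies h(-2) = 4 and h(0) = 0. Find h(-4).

Write h(n) = an + b. Substituting each data point gives a linear system:
  -2a + b = 4
  b = 0
Solving the system yields a = -2, b = 0.
So h(n) = -2n.
Then h(-4) = 8.

8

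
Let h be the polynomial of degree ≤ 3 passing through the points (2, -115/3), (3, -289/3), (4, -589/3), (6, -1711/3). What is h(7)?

Using the Lagrange interpolation formula with nodes 2, 3, 4, 6:
  L_0(t) = (t - 3)(t - 4)(t - 6) / -8
  L_1(t) = (t - 2)(t - 4)(t - 6) / 3
  L_2(t) = (t - 2)(t - 3)(t - 6) / -4
  L_3(t) = (t - 2)(t - 3)(t - 4) / 24
Then h(t) = -115/3·L_0(t) - 289/3·L_1(t) - 589/3·L_2(t) - 1711/3·L_3(t).
Expanding and collecting terms gives h(t) = -2t^3 - 3t^2 - 5t - 1/3.
Evaluating at t = 7: h(7) = -2605/3.

-2605/3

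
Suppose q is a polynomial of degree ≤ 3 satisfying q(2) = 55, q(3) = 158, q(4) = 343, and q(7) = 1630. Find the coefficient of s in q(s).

2

Write q(s) = as^3 + bs^2 + cs + d. Substituting each data point gives a linear system:
  8a + 4b + 2c + d = 55
  27a + 9b + 3c + d = 158
  64a + 16b + 4c + d = 343
  343a + 49b + 7c + d = 1630
Solving the system yields a = 4, b = 5, c = 2, d = -1.
So q(s) = 4s^3 + 5s^2 + 2s - 1.
The coefficient of s is 2.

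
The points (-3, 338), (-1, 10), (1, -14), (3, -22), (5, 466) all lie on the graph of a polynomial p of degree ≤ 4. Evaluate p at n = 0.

-4

Write p(n) = an^4 + bn^3 + cn^2 + dn + e. Substituting each data point gives a linear system:
  81a - 27b + 9c - 3d + e = 338
  a - b + c - d + e = 10
  a + b + c + d + e = -14
  81a + 27b + 9c + 3d + e = -22
  625a + 125b + 25c + 5d + e = 466
Solving the system yields a = 2, b = -6, c = 0, d = -6, e = -4.
So p(n) = 2n^4 - 6n^3 - 6n - 4.
Then p(0) = -4.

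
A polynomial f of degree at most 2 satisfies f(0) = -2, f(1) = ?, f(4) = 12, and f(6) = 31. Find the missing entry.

-3/2

The 3 known points determine the degree-2 polynomial uniquely.
Write f(t) = at^2 + bt + c. Substituting each data point gives a linear system:
  c = -2
  16a + 4b + c = 12
  36a + 6b + c = 31
Solving the system yields a = 1, b = -1/2, c = -2.
So f(t) = t^2 - (1/2)t - 2.
Then f(1) = -3/2.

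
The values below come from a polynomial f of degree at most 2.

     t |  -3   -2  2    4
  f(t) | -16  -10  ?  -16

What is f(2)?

-6

The 3 known points determine the degree-2 polynomial uniquely.
Write f(t) = at^2 + bt + c. Substituting each data point gives a linear system:
  9a - 3b + c = -16
  4a - 2b + c = -10
  16a + 4b + c = -16
Solving the system yields a = -1, b = 1, c = -4.
So f(t) = -t^2 + t - 4.
Then f(2) = -6.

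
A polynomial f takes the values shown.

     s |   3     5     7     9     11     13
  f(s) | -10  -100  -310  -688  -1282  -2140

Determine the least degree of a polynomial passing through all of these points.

Forward differences of the values at s = 3, 5, 7, 9, 11, 13:
  f  : -10  -100  -310  -688  -1282  -2140
  Δ  : -90  -210  -378  -594  -858
  Δ^2: -120  -168  -216  -264
  Δ^3: -48  -48  -48
  Δ^4: 0  0
  Δ^5: 0
The third differences are constant (-48) and nonzero, while all higher differences vanish, so the minimal degree is 3.

3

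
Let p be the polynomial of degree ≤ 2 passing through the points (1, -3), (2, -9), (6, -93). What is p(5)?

Using the Lagrange interpolation formula with nodes 1, 2, 6:
  L_0(n) = (n - 2)(n - 6) / 5
  L_1(n) = (n - 1)(n - 6) / -4
  L_2(n) = (n - 1)(n - 2) / 20
Then p(n) = -3·L_0(n) - 9·L_1(n) - 93·L_2(n).
Expanding and collecting terms gives p(n) = -3n² + 3n - 3.
Evaluating at n = 5: p(5) = -63.

-63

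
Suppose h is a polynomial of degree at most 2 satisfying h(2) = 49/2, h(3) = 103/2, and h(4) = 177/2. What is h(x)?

Write h(x) = ax^2 + bx + c. Substituting each data point gives a linear system:
  4a + 2b + c = 49/2
  9a + 3b + c = 103/2
  16a + 4b + c = 177/2
Solving the system yields a = 5, b = 2, c = 1/2.
So h(x) = 5x² + 2x + 1/2.
Check: h(4) = 177/2. ✓

h(x) = 5x^2 + 2x + 1/2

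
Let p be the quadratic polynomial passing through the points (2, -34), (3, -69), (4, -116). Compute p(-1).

Write p(x) = ax^2 + bx + c. Substituting each data point gives a linear system:
  4a + 2b + c = -34
  9a + 3b + c = -69
  16a + 4b + c = -116
Solving the system yields a = -6, b = -5, c = 0.
So p(x) = -6x^2 - 5x.
Then p(-1) = -1.

-1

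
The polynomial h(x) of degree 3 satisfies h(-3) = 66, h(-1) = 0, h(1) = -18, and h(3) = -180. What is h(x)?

Using the Lagrange interpolation formula with nodes -3, -1, 1, 3:
  L_0(x) = (x + 1)(x - 1)(x - 3) / -48
  L_1(x) = (x + 3)(x - 1)(x - 3) / 16
  L_2(x) = (x + 3)(x + 1)(x - 3) / -16
  L_3(x) = (x + 3)(x + 1)(x - 1) / 48
Then h(x) = 66·L_0(x) + 0·L_1(x) - 18·L_2(x) - 180·L_3(x).
Expanding and collecting terms gives h(x) = -4x^3 - 6x^2 - 5x - 3.
Check: h(1) = -18. ✓

h(x) = -4x^3 - 6x^2 - 5x - 3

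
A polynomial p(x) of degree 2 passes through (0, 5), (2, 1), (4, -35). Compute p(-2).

-23

Using the Lagrange interpolation formula with nodes 0, 2, 4:
  L_0(x) = (x - 2)(x - 4) / 8
  L_1(x) = x(x - 4) / -4
  L_2(x) = x(x - 2) / 8
Then p(x) = 5·L_0(x) + 1·L_1(x) - 35·L_2(x).
Expanding and collecting terms gives p(x) = -4x² + 6x + 5.
Evaluating at x = -2: p(-2) = -23.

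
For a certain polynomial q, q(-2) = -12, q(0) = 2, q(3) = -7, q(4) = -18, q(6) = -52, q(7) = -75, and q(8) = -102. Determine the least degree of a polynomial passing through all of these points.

2

Divided differences on the nodes -2, 0, 3, 4, 6, 7, 8:
  order 0: -12  2  -7  -18  -52  -75  -102
  order 1: 7  -3  -11  -17  -23  -27
  order 2: -2  -2  -2  -2  -2
  order 3: 0  0  0  0
  order 4: 0  0  0
  order 5: 0  0
  order 6: 0
The order-2 divided differences are all -2 (nonzero) and every higher order vanishes, so the data lies on a polynomial of degree exactly 2.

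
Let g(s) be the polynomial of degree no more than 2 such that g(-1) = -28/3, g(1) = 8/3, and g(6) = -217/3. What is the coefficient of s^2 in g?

-3

Write g(s) = as^2 + bs + c. Substituting each data point gives a linear system:
  a - b + c = -28/3
  a + b + c = 8/3
  36a + 6b + c = -217/3
Solving the system yields a = -3, b = 6, c = -1/3.
So g(s) = -3s² + 6s - 1/3.
The leading coefficient is -3.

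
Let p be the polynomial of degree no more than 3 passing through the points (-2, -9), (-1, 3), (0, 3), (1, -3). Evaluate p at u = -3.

-39

Write p(u) = au^3 + bu^2 + cu + d. Substituting each data point gives a linear system:
  -8a + 4b - 2c + d = -9
  -a + b - c + d = 3
  d = 3
  a + b + c + d = -3
Solving the system yields a = 1, b = -3, c = -4, d = 3.
So p(u) = u³ - 3u² - 4u + 3.
Then p(-3) = -39.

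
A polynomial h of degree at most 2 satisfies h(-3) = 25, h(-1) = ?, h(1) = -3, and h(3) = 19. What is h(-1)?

-1

On equispaced nodes a degree-2 polynomial has vanishing third forward difference, so
  - h(-3) + 3·h(-1) - 3·h(1) + h(3) = 0.
Substituting the known values and solving for h(-1):
  3·h(-1) = -3
  h(-1) = -1.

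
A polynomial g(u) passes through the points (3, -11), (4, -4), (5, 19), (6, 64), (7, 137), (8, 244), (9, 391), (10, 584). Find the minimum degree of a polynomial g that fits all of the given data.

Forward differences of the values at u = 3, 4, 5, 6, 7, 8, 9, 10:
  g  : -11  -4  19  64  137  244  391  584
  Δ  : 7  23  45  73  107  147  193
  Δ^2: 16  22  28  34  40  46
  Δ^3: 6  6  6  6  6
  Δ^4: 0  0  0  0
  Δ^5: 0  0  0
  Δ^6: 0  0
  Δ^7: 0
The third differences are constant (6) and nonzero, while all higher differences vanish, so the minimal degree is 3.

3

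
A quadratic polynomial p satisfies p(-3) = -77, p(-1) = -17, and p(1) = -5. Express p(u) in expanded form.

p(u) = -6u^2 + 6u - 5

Write p(u) = au^2 + bu + c. Substituting each data point gives a linear system:
  9a - 3b + c = -77
  a - b + c = -17
  a + b + c = -5
Solving the system yields a = -6, b = 6, c = -5.
So p(u) = -6u^2 + 6u - 5.
Check: p(-1) = -17. ✓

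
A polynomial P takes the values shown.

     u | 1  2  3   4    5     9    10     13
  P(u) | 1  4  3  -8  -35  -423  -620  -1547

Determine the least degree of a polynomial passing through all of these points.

3

Divided differences on the nodes 1, 2, 3, 4, 5, 9, 10, 13:
  order 0: 1  4  3  -8  -35  -423  -620  -1547
  order 1: 3  -1  -11  -27  -97  -197  -309
  order 2: -2  -5  -8  -14  -20  -28
  order 3: -1  -1  -1  -1  -1
  order 4: 0  0  0  0
  order 5: 0  0  0
  order 6: 0  0
  order 7: 0
The order-3 divided differences are all -1 (nonzero) and every higher order vanishes, so the data lies on a polynomial of degree exactly 3.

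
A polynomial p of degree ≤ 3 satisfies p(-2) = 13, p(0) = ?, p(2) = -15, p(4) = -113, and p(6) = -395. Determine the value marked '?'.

On equispaced nodes a degree-3 polynomial has vanishing fourth forward difference, so
  p(-2) - 4·p(0) + 6·p(2) - 4·p(4) + p(6) = 0.
Substituting the known values and solving for p(0):
  -4·p(0) = 20
  p(0) = -5.

-5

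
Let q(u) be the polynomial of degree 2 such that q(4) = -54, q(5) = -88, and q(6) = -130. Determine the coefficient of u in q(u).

Write q(u) = au^2 + bu + c. Substituting each data point gives a linear system:
  16a + 4b + c = -54
  25a + 5b + c = -88
  36a + 6b + c = -130
Solving the system yields a = -4, b = 2, c = 2.
So q(u) = -4u² + 2u + 2.
The coefficient of u is 2.

2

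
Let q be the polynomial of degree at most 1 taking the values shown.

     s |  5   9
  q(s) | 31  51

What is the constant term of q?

Write q(s) = as + b. Substituting each data point gives a linear system:
  5a + b = 31
  9a + b = 51
Solving the system yields a = 5, b = 6.
So q(s) = 5s + 6.
The constant term is 6.

6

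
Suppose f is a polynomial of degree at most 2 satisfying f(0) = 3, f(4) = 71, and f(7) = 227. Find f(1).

5

Write f(s) = as^2 + bs + c. Substituting each data point gives a linear system:
  c = 3
  16a + 4b + c = 71
  49a + 7b + c = 227
Solving the system yields a = 5, b = -3, c = 3.
So f(s) = 5s² - 3s + 3.
Then f(1) = 5.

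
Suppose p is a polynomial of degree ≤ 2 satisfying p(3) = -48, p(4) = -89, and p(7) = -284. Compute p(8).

Write p(x) = ax^2 + bx + c. Substituting each data point gives a linear system:
  9a + 3b + c = -48
  16a + 4b + c = -89
  49a + 7b + c = -284
Solving the system yields a = -6, b = 1, c = 3.
So p(x) = -6x^2 + x + 3.
Then p(8) = -373.

-373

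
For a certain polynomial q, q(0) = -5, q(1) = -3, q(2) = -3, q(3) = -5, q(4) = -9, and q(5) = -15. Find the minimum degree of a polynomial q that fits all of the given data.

Forward differences of the values at n = 0, 1, 2, 3, 4, 5:
  q  : -5  -3  -3  -5  -9  -15
  Δ  : 2  0  -2  -4  -6
  Δ^2: -2  -2  -2  -2
  Δ^3: 0  0  0
  Δ^4: 0  0
  Δ^5: 0
The second differences are constant (-2) and nonzero, while all higher differences vanish, so the minimal degree is 2.

2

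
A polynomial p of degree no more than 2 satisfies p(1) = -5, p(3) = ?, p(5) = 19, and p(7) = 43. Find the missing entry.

On equispaced nodes a degree-2 polynomial has vanishing third forward difference, so
  - p(1) + 3·p(3) - 3·p(5) + p(7) = 0.
Substituting the known values and solving for p(3):
  3·p(3) = 9
  p(3) = 3.

3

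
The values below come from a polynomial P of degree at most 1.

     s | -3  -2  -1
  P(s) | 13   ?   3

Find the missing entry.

On equispaced nodes a degree-1 polynomial has vanishing second forward difference, so
  P(-3) - 2·P(-2) + P(-1) = 0.
Substituting the known values and solving for P(-2):
  -2·P(-2) = -16
  P(-2) = 8.

8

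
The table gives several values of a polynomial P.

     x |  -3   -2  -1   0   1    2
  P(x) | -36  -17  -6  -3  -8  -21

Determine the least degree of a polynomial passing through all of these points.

Forward differences of the values at x = -3, -2, -1, 0, 1, 2:
  P  : -36  -17  -6  -3  -8  -21
  Δ  : 19  11  3  -5  -13
  Δ^2: -8  -8  -8  -8
  Δ^3: 0  0  0
  Δ^4: 0  0
  Δ^5: 0
The second differences are constant (-8) and nonzero, while all higher differences vanish, so the minimal degree is 2.

2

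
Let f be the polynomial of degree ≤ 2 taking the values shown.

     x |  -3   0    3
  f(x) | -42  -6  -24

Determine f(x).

f(x) = -3x^2 + 3x - 6

Using the Lagrange interpolation formula with nodes -3, 0, 3:
  L_0(x) = x(x - 3) / 18
  L_1(x) = (x + 3)(x - 3) / -9
  L_2(x) = (x + 3)x / 18
Then f(x) = -42·L_0(x) - 6·L_1(x) - 24·L_2(x).
Expanding and collecting terms gives f(x) = -3x² + 3x - 6.
Check: f(0) = -6. ✓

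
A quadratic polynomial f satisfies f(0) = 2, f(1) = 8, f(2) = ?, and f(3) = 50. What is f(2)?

On equispaced nodes a degree-2 polynomial has vanishing third forward difference, so
  - f(0) + 3·f(1) - 3·f(2) + f(3) = 0.
Substituting the known values and solving for f(2):
  -3·f(2) = -72
  f(2) = 24.

24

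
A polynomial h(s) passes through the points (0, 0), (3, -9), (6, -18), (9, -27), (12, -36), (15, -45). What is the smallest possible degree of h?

1

Forward differences of the values at s = 0, 3, 6, 9, 12, 15:
  h  : 0  -9  -18  -27  -36  -45
  Δ  : -9  -9  -9  -9  -9
  Δ^2: 0  0  0  0
  Δ^3: 0  0  0
  Δ^4: 0  0
  Δ^5: 0
The first differences are constant (-9) and nonzero, while all higher differences vanish, so the minimal degree is 1.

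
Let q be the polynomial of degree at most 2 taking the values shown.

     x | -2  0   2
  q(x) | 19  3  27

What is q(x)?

Write q(x) = ax^2 + bx + c. Substituting each data point gives a linear system:
  4a - 2b + c = 19
  c = 3
  4a + 2b + c = 27
Solving the system yields a = 5, b = 2, c = 3.
So q(x) = 5x² + 2x + 3.
Check: q(2) = 27. ✓

q(x) = 5x^2 + 2x + 3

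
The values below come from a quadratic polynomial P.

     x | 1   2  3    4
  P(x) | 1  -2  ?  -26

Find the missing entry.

-11

On equispaced nodes a degree-2 polynomial has vanishing third forward difference, so
  - P(1) + 3·P(2) - 3·P(3) + P(4) = 0.
Substituting the known values and solving for P(3):
  -3·P(3) = 33
  P(3) = -11.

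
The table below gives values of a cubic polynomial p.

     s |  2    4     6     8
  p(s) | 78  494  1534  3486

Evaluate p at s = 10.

Forward differences of the values at s = 2, 4, 6, 8:
  p  : 78  494  1534  3486
  Δ  : 416  1040  1952
  Δ^2: 624  912
  Δ^3: 288
The third differences are constant, confirming degree 3.
Interpolating (Newton forward form) and evaluating at s = 10 gives p(10) = 6638.

6638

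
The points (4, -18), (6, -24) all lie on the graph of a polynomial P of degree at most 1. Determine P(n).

P(n) = -3n - 6

Write P(n) = an + b. Substituting each data point gives a linear system:
  4a + b = -18
  6a + b = -24
Solving the system yields a = -3, b = -6.
So P(n) = -3n - 6.
Check: P(6) = -24. ✓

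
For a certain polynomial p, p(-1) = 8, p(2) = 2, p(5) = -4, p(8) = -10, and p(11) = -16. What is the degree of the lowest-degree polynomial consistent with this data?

Forward differences of the values at u = -1, 2, 5, 8, 11:
  p  : 8  2  -4  -10  -16
  Δ  : -6  -6  -6  -6
  Δ^2: 0  0  0
  Δ^3: 0  0
  Δ^4: 0
The first differences are constant (-6) and nonzero, while all higher differences vanish, so the minimal degree is 1.

1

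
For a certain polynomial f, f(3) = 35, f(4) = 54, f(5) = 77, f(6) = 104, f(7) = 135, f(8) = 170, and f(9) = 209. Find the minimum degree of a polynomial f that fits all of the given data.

2

Forward differences of the values at x = 3, 4, 5, 6, 7, 8, 9:
  f  : 35  54  77  104  135  170  209
  Δ  : 19  23  27  31  35  39
  Δ^2: 4  4  4  4  4
  Δ^3: 0  0  0  0
  Δ^4: 0  0  0
  Δ^5: 0  0
  Δ^6: 0
The second differences are constant (4) and nonzero, while all higher differences vanish, so the minimal degree is 2.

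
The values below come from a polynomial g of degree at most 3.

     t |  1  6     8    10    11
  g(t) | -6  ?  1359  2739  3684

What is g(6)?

539

The 4 known points determine the degree-3 polynomial uniquely.
Write g(t) = at^3 + bt^2 + ct + d. Substituting each data point gives a linear system:
  a + b + c + d = -6
  512a + 64b + 8c + d = 1359
  1000a + 100b + 10c + d = 2739
  1331a + 121b + 11c + d = 3684
Solving the system yields a = 3, b = -2, c = -6, d = -1.
So g(t) = 3t³ - 2t² - 6t - 1.
Then g(6) = 539.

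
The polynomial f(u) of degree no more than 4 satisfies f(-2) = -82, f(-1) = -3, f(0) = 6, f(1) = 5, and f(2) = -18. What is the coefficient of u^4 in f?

Write f(u) = au^4 + bu^3 + cu^2 + du + e. Substituting each data point gives a linear system:
  16a - 8b + 4c - 2d + e = -82
  a - b + c - d + e = -3
  e = 6
  a + b + c + d + e = 5
  16a + 8b + 4c + 2d + e = -18
Solving the system yields a = -3, b = 4, c = -2, d = 0, e = 6.
So f(u) = -3u^4 + 4u^3 - 2u^2 + 6.
The leading coefficient is -3.

-3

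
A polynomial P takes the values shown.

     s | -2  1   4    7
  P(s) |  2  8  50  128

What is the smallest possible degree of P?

Forward differences of the values at s = -2, 1, 4, 7:
  P  : 2  8  50  128
  Δ  : 6  42  78
  Δ^2: 36  36
  Δ^3: 0
The second differences are constant (36) and nonzero, while all higher differences vanish, so the minimal degree is 2.

2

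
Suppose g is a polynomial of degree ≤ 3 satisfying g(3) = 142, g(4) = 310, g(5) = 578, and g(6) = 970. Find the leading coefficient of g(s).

Write g(s) = as^3 + bs^2 + cs + d. Substituting each data point gives a linear system:
  27a + 9b + 3c + d = 142
  64a + 16b + 4c + d = 310
  125a + 25b + 5c + d = 578
  216a + 36b + 6c + d = 970
Solving the system yields a = 4, b = 2, c = 6, d = -2.
So g(s) = 4s^3 + 2s^2 + 6s - 2.
The leading coefficient is 4.

4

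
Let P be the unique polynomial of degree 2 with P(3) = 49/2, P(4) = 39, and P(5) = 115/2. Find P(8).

137

Using the Lagrange interpolation formula with nodes 3, 4, 5:
  L_0(u) = (u - 4)(u - 5) / 2
  L_1(u) = (u - 3)(u - 5) / -1
  L_2(u) = (u - 3)(u - 4) / 2
Then P(u) = 49/2·L_0(u) + 39·L_1(u) + 115/2·L_2(u).
Expanding and collecting terms gives P(u) = 2u² + (1/2)u + 5.
Evaluating at u = 8: P(8) = 137.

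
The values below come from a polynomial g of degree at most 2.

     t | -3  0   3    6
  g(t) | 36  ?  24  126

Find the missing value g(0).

-6

The 3 known points determine the degree-2 polynomial uniquely.
Write g(t) = at^2 + bt + c. Substituting each data point gives a linear system:
  9a - 3b + c = 36
  9a + 3b + c = 24
  36a + 6b + c = 126
Solving the system yields a = 4, b = -2, c = -6.
So g(t) = 4t^2 - 2t - 6.
Then g(0) = -6.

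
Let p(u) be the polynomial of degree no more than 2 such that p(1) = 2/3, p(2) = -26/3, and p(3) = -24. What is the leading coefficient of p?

-3

Write p(u) = au^2 + bu + c. Substituting each data point gives a linear system:
  a + b + c = 2/3
  4a + 2b + c = -26/3
  9a + 3b + c = -24
Solving the system yields a = -3, b = -1/3, c = 4.
So p(u) = -3u^2 - (1/3)u + 4.
The leading coefficient is -3.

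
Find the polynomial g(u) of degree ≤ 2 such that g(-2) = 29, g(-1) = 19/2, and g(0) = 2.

g(u) = 6u^2 - (3/2)u + 2

Using the Lagrange interpolation formula with nodes -2, -1, 0:
  L_0(u) = (u + 1)u / 2
  L_1(u) = (u + 2)u / -1
  L_2(u) = (u + 2)(u + 1) / 2
Then g(u) = 29·L_0(u) + 19/2·L_1(u) + 2·L_2(u).
Expanding and collecting terms gives g(u) = 6u^2 - (3/2)u + 2.
Check: g(0) = 2. ✓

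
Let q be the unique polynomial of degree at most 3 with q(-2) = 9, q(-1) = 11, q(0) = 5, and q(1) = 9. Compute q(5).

485

Forward differences of the values at n = -2, -1, 0, 1:
  q  : 9  11  5  9
  Δ  : 2  -6  4
  Δ^2: -8  10
  Δ^3: 18
The third differences are constant, confirming degree 3.
Interpolating (Newton forward form) and evaluating at n = 5 gives q(5) = 485.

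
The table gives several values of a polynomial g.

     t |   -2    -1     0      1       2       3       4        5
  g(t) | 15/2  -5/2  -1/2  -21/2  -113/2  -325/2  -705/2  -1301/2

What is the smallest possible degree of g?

Forward differences of the values at t = -2, -1, 0, 1, 2, 3, 4, 5:
  g  : 15/2  -5/2  -1/2  -21/2  -113/2  -325/2  -705/2  -1301/2
  Δ  : -10  2  -10  -46  -106  -190  -298
  Δ^2: 12  -12  -36  -60  -84  -108
  Δ^3: -24  -24  -24  -24  -24
  Δ^4: 0  0  0  0
  Δ^5: 0  0  0
  Δ^6: 0  0
  Δ^7: 0
The third differences are constant (-24) and nonzero, while all higher differences vanish, so the minimal degree is 3.

3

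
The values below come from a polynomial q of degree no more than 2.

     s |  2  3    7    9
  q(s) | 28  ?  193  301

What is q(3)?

49

The 3 known points determine the degree-2 polynomial uniquely.
Write q(s) = as^2 + bs + c. Substituting each data point gives a linear system:
  4a + 2b + c = 28
  49a + 7b + c = 193
  81a + 9b + c = 301
Solving the system yields a = 3, b = 6, c = 4.
So q(s) = 3s² + 6s + 4.
Then q(3) = 49.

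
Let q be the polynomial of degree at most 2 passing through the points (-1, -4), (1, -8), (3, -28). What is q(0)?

Forward differences of the values at t = -1, 1, 3:
  q  : -4  -8  -28
  Δ  : -4  -20
  Δ^2: -16
The second differences are constant, confirming degree 2.
Interpolating (Newton forward form) and evaluating at t = 0 gives q(0) = -4.

-4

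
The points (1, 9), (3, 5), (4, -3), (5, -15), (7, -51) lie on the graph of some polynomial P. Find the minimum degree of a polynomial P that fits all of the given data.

2

Divided differences on the nodes 1, 3, 4, 5, 7:
  order 0: 9  5  -3  -15  -51
  order 1: -2  -8  -12  -18
  order 2: -2  -2  -2
  order 3: 0  0
  order 4: 0
The order-2 divided differences are all -2 (nonzero) and every higher order vanishes, so the data lies on a polynomial of degree exactly 2.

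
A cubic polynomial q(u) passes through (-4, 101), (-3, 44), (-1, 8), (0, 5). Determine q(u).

Write q(u) = au^3 + bu^2 + cu + d. Substituting each data point gives a linear system:
  -64a + 16b - 4c + d = 101
  -27a + 9b - 3c + d = 44
  -a + b - c + d = 8
  d = 5
Solving the system yields a = -2, b = -3, c = -4, d = 5.
So q(u) = -2u^3 - 3u^2 - 4u + 5.
Check: q(-4) = 101. ✓

q(u) = -2u^3 - 3u^2 - 4u + 5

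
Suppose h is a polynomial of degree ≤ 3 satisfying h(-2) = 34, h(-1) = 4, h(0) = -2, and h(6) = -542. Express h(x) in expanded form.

Write h(x) = ax^3 + bx^2 + cx + d. Substituting each data point gives a linear system:
  -8a + 4b - 2c + d = 34
  -a + b - c + d = 4
  d = -2
  216a + 36b + 6c + d = -542
Solving the system yields a = -3, b = 3, c = 0, d = -2.
So h(x) = -3x^3 + 3x^2 - 2.
Check: h(-2) = 34. ✓

h(x) = -3x^3 + 3x^2 - 2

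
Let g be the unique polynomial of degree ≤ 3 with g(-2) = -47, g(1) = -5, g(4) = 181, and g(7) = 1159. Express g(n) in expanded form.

Write g(n) = an^3 + bn^2 + cn + d. Substituting each data point gives a linear system:
  -8a + 4b - 2c + d = -47
  a + b + c + d = -5
  64a + 16b + 4c + d = 181
  343a + 49b + 7c + d = 1159
Solving the system yields a = 4, b = -4, c = -2, d = -3.
So g(n) = 4n^3 - 4n^2 - 2n - 3.
Check: g(4) = 181. ✓

g(n) = 4n^3 - 4n^2 - 2n - 3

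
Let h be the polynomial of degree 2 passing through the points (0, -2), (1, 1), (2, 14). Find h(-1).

Write h(n) = an^2 + bn + c. Substituting each data point gives a linear system:
  c = -2
  a + b + c = 1
  4a + 2b + c = 14
Solving the system yields a = 5, b = -2, c = -2.
So h(n) = 5n² - 2n - 2.
Then h(-1) = 5.

5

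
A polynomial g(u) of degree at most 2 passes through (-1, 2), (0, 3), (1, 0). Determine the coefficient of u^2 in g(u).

-2

Write g(u) = au^2 + bu + c. Substituting each data point gives a linear system:
  a - b + c = 2
  c = 3
  a + b + c = 0
Solving the system yields a = -2, b = -1, c = 3.
So g(u) = -2u^2 - u + 3.
The leading coefficient is -2.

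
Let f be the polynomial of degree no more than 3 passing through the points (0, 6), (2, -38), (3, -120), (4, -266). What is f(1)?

Using the Lagrange interpolation formula with nodes 0, 2, 3, 4:
  L_0(x) = (x - 2)(x - 3)(x - 4) / -24
  L_1(x) = x(x - 3)(x - 4) / 4
  L_2(x) = x(x - 2)(x - 4) / -3
  L_3(x) = x(x - 2)(x - 3) / 8
Then f(x) = 6·L_0(x) - 38·L_1(x) - 120·L_2(x) - 266·L_3(x).
Expanding and collecting terms gives f(x) = -3x^3 - 5x^2 + 6.
Evaluating at x = 1: f(1) = -2.

-2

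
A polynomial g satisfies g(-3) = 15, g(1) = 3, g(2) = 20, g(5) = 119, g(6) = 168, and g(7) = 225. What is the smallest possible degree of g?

Divided differences on the nodes -3, 1, 2, 5, 6, 7:
  order 0: 15  3  20  119  168  225
  order 1: -3  17  33  49  57
  order 2: 4  4  4  4
  order 3: 0  0  0
  order 4: 0  0
  order 5: 0
The order-2 divided differences are all 4 (nonzero) and every higher order vanishes, so the data lies on a polynomial of degree exactly 2.

2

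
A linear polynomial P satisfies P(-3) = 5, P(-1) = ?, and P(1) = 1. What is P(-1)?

On equispaced nodes a degree-1 polynomial has vanishing second forward difference, so
  P(-3) - 2·P(-1) + P(1) = 0.
Substituting the known values and solving for P(-1):
  -2·P(-1) = -6
  P(-1) = 3.

3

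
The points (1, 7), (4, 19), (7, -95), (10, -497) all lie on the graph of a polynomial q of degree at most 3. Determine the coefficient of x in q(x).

Write q(x) = ax^3 + bx^2 + cx + d. Substituting each data point gives a linear system:
  a + b + c + d = 7
  64a + 16b + 4c + d = 19
  343a + 49b + 7c + d = -95
  1000a + 100b + 10c + d = -497
Solving the system yields a = -1, b = 5, c = 0, d = 3.
So q(x) = -x³ + 5x² + 3.
The coefficient of x is 0.

0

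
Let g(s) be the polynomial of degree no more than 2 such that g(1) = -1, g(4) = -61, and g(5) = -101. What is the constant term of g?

Write g(s) = as^2 + bs + c. Substituting each data point gives a linear system:
  a + b + c = -1
  16a + 4b + c = -61
  25a + 5b + c = -101
Solving the system yields a = -5, b = 5, c = -1.
So g(s) = -5s^2 + 5s - 1.
The constant term is -1.

-1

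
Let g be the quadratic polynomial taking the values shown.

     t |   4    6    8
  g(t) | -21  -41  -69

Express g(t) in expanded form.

Using the Lagrange interpolation formula with nodes 4, 6, 8:
  L_0(t) = (t - 6)(t - 8) / 8
  L_1(t) = (t - 4)(t - 8) / -4
  L_2(t) = (t - 4)(t - 6) / 8
Then g(t) = -21·L_0(t) - 41·L_1(t) - 69·L_2(t).
Expanding and collecting terms gives g(t) = -t^2 - 5.
Check: g(4) = -21. ✓

g(t) = -t^2 - 5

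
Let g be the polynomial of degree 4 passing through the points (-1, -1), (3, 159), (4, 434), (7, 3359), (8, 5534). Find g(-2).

Write g(x) = ax^4 + bx^3 + cx^2 + dx + e. Substituting each data point gives a linear system:
  a - b + c - d + e = -1
  81a + 27b + 9c + 3d + e = 159
  256a + 64b + 16c + 4d + e = 434
  2401a + 343b + 49c + 7d + e = 3359
  4096a + 512b + 64c + 8d + e = 5534
Solving the system yields a = 1, b = 3, c = -2, d = 3, e = 6.
So g(x) = x^4 + 3x^3 - 2x^2 + 3x + 6.
Then g(-2) = -16.

-16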